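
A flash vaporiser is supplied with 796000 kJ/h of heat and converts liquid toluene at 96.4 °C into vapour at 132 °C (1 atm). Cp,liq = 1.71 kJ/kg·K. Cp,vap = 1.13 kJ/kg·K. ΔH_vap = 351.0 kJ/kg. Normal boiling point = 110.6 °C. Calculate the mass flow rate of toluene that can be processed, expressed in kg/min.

Δh = 1.71×(110.6−96.4) + 351.0 + 1.13×(132−110.6) = 399.46 kJ/kg
Q = 796000 kJ/h = 221.11 kJ/s = 13267 kJ/min
ṁ = Q/Δh = 13267 / 399.46 = 33.211 kg/min

ṁ = 33.2 kg/min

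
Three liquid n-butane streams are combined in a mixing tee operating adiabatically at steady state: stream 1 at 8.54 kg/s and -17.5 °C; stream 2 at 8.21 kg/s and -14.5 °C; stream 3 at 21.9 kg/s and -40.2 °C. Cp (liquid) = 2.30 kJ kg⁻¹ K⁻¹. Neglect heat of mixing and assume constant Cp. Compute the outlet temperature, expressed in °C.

T_out = -29.7 °C

Adiabatic, steady state ⇒ Σ ṁᵢCp,ᵢ(T_out − Tᵢ) = 0
Σ ṁᵢCp,ᵢTᵢ = 8.54×2.30×-17.5 + 8.21×2.30×-14.5 + 21.9×2.30×-40.2 = -2642.4
Σ ṁᵢCp,ᵢ = 8.54×2.30 + 8.21×2.30 + 21.9×2.30 = 88.895
T_out = -2642.4 / 88.895 = -29.725 °C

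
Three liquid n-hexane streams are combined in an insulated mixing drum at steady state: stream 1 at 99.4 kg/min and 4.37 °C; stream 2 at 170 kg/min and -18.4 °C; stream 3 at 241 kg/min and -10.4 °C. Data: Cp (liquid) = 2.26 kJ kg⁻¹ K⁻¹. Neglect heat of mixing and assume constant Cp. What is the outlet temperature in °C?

T_out = -10.2 °C

Adiabatic, steady state ⇒ Σ ṁᵢCp,ᵢ(T_out − Tᵢ) = 0
Σ ṁᵢCp,ᵢTᵢ = 99.4×2.26×4.37 + 170×2.26×-18.4 + 241×2.26×-10.4 = -11752
Σ ṁᵢCp,ᵢ = 99.4×2.26 + 170×2.26 + 241×2.26 = 1153.5
T_out = -11752 / 1153.5 = -10.188 °C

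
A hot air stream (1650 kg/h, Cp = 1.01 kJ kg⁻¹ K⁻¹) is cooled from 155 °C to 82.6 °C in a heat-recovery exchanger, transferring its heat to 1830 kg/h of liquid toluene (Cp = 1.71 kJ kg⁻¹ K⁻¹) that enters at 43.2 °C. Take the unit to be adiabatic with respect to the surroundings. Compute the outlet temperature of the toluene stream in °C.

Heat released by hot stream: Q = 1650 × 1.01 × (155 − 82.6) = 120650 kJ/h
Energy balance on cold side (adiabatic exchanger): Q = ṁ_c·Cp_c·(T_c,out − T_c,in)
T_c,out = 43.2 + 120650/(1830 × 1.71) = 81.756 °C

T_c,out = 81.8 °C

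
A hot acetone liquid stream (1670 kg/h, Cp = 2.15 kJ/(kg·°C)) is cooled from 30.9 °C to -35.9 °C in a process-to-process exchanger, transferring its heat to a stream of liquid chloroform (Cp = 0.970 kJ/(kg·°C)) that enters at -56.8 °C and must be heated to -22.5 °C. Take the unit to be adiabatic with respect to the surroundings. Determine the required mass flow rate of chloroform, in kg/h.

ṁ_c = 7210 kg/h

Heat released by hot stream: Q = 1670 × 2.15 × (30.9 − -35.9) = 239850 kJ/h
Energy balance on cold side (adiabatic exchanger): Q = ṁ_c·Cp_c·(T_c,out − T_c,in)
ṁ_c = 239850 / [0.970 × (-22.5 − -56.8)] = 7208.8 kg/h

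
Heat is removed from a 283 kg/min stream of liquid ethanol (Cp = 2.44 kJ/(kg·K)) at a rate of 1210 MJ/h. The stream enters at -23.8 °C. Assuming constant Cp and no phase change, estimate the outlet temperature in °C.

Q = 1210 MJ/h = 20167 kJ/min
ΔT = Q/(ṁ·Cp) = 20167/(283×2.44) = 29.205 K
T_out = -23.8 − 29.205 = -53.005 °C

T_out = -53.0 °C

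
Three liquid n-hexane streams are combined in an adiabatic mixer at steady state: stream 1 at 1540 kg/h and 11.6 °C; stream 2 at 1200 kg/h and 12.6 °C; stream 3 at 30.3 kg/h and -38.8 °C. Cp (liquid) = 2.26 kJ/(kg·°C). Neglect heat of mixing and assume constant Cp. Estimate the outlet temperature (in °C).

T_out = 11.5 °C

Energy balance with Q = 0: Σ ṁᵢCp,ᵢ(T_out − Tᵢ) = 0
Σ ṁᵢCp,ᵢTᵢ = 1540×2.26×11.6 + 1200×2.26×12.6 + 30.3×2.26×-38.8 = 71887
Σ ṁᵢCp,ᵢ = 1540×2.26 + 1200×2.26 + 30.3×2.26 = 6260.9
T_out = 71887 / 6260.9 = 11.482 °C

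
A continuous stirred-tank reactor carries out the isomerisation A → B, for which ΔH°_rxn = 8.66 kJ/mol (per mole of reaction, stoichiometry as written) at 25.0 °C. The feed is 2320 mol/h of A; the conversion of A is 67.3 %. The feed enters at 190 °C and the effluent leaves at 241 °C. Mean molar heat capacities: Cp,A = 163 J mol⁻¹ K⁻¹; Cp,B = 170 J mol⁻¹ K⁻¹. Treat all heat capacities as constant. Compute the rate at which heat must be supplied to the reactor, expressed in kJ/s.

Extent of reaction ξ = 0.673 × 2320 = 1561.4 mol/h
Reaction term: ξ·ΔH°_rxn = 1561.4 × 8.66 = 13521 kJ/h
Sensible, feed 190→25 °C: -62396 kJ/h
Outlet flows (mol/h): A 758.64, B 1561.4
Sensible, products 25→241 °C: 84043 kJ/h
Q = ΔH = 35168 kJ/h = 9.769 kW
Heat supplied = 9.769 kJ/s

Q_in = 9.77 kJ/s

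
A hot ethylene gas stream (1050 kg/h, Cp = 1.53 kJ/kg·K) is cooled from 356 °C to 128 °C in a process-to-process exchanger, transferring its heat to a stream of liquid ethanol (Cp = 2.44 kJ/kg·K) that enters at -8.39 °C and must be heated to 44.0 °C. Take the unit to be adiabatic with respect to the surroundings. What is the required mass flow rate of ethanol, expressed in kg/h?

ṁ_c = 2870 kg/h

Heat released by hot stream: Q = 1050 × 1.53 × (356 − 128) = 366280 kJ/h
Energy balance on cold side (adiabatic exchanger): Q = ṁ_c·Cp_c·(T_c,out − T_c,in)
ṁ_c = 366280 / [2.44 × (44.0 − -8.39)] = 2865.3 kg/h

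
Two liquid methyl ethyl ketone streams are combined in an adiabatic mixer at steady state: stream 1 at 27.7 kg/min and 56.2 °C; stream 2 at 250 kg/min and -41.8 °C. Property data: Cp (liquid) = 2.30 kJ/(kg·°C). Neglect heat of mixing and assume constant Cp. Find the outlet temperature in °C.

Energy balance with Q = 0: Σ ṁᵢCp,ᵢ(T_out − Tᵢ) = 0
T_out = Σ ṁᵢCp,ᵢTᵢ / Σ ṁᵢCp,ᵢ
      = -20454 / 638.71 = -32.025 °C

T_out = -32.0 °C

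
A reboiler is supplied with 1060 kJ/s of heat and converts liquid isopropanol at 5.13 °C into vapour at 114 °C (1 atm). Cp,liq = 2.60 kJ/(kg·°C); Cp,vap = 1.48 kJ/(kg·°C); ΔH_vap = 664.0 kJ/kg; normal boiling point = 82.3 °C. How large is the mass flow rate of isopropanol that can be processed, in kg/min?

Δh = 2.60×(82.3−5.13) + 664.0 + 1.48×(114−82.3) = 911.56 kJ/kg
Q = 1060 kJ/s = 1060 kJ/s = 63600 kJ/min
ṁ = Q/Δh = 63600 / 911.56 = 69.771 kg/min

ṁ = 69.8 kg/min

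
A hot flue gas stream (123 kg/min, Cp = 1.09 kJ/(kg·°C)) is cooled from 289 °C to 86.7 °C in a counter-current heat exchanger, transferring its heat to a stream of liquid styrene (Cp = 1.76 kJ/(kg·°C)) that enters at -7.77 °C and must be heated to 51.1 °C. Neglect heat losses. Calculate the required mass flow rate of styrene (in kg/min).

ṁ_c = 262 kg/min

Heat released by hot stream: Q = 123 × 1.09 × (289 − 86.7) = 27122 kJ/min
Energy balance on cold side (adiabatic exchanger): Q = ṁ_c·Cp_c·(T_c,out − T_c,in)
ṁ_c = 27122 / [1.76 × (51.1 − -7.77)] = 261.77 kg/min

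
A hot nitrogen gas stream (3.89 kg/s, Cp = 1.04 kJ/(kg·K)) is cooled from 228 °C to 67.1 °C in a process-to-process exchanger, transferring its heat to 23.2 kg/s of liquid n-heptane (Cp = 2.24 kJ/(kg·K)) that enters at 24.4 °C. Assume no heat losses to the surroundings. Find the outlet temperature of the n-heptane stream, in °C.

T_c,out = 36.9 °C

Heat released by hot stream: Q = 3.89 × 1.04 × (228 − 67.1) = 650.94 kJ/s
Energy balance on cold side (adiabatic exchanger): Q = ṁ_c·Cp_c·(T_c,out − T_c,in)
T_c,out = 24.4 + 650.94/(23.2 × 2.24) = 36.926 °C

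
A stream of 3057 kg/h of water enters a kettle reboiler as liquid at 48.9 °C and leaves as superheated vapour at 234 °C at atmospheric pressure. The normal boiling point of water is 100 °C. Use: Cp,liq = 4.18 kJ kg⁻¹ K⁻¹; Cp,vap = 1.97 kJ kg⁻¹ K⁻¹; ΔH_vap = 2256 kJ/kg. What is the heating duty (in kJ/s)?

liquid 48.9→100 °C: 213.6 kJ/kg
vaporisation at 100 °C: 2256 kJ/kg
vapour 100→234 °C: 263.98 kJ/kg
Δh = 213.6 + 2256 + 263.98 = 2733.6 kJ/kg
Q = ṁ·Δh = 3057 kg/h × 2733.6 kJ/kg = 8.3565e+06 kJ/h
|Q| = 2321.3 kW

Q = 2320 kJ/s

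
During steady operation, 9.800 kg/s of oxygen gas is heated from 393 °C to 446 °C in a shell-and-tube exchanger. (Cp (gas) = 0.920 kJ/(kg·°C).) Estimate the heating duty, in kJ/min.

Q = 28700 kJ/min

Q = ṁ·Cp·ΔT = 9.800 × 0.920 × (446 − 393) = 477.85 kJ/s
Heating duty = 28671 kJ/min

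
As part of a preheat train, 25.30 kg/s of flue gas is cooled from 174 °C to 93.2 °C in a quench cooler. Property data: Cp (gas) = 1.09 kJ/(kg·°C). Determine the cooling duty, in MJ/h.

Q_c = 8020 MJ/h

Q = ṁ·Cp·ΔT = 25.30 × 1.09 × (93.2 − 174) = -2228.2 kJ/s
Cooling duty = 8021.6 MJ/h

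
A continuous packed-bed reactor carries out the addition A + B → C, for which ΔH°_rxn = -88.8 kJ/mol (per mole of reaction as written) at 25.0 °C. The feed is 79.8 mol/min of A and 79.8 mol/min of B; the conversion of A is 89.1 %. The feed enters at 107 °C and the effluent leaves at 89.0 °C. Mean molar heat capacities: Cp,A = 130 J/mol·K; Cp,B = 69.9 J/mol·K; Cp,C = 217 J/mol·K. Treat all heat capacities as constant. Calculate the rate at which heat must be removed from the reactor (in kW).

Extent of reaction ξ = 0.891 × 79.8 = 71.102 mol/min
Reaction term: ξ·ΔH°_rxn = 71.102 × -88.8 = -6313.8 kJ/min
Sensible, feed 107→25 °C: -1308.1 kJ/min
Outlet flows (mol/min): A 8.6982, B 8.6982, C 71.102
Sensible, products 25→89.0 °C: 1098.7 kJ/min
Q = ΔH = -6523.2 kJ/min = -108.72 kW
Heat removed = 108.72 kW

Q_out = 109 kW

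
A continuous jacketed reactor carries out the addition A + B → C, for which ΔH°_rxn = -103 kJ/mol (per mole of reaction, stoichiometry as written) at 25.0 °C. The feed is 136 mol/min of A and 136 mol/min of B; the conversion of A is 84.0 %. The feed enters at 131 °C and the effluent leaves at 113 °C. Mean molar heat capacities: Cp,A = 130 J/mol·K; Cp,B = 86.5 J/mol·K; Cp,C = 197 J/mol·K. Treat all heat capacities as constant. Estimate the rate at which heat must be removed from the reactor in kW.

Q_out = 208 kW

Extent of reaction ξ = 0.840 × 136 = 114.24 mol/min
Reaction term: ξ·ΔH°_rxn = 114.24 × -103 = -11767 kJ/min
Sensible, feed 131→25 °C: -3121.1 kJ/min
Outlet flows (mol/min): A 21.76, B 21.76, C 114.24
Sensible, products 25→113 °C: 2395 kJ/min
Q = ΔH = -12493 kJ/min = -208.21 kW
Heat removed = 208.21 kW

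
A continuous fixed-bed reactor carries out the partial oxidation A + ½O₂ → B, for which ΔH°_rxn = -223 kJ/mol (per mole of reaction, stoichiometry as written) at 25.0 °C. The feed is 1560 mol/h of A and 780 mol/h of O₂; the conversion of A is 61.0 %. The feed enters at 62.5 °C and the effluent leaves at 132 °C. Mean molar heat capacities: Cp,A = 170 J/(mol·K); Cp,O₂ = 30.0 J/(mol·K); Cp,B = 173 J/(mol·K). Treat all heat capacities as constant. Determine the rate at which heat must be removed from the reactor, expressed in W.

Q_out = 53700 W

Extent of reaction ξ = 0.610 × 1560 = 951.6 mol/h
Reaction term: ξ·ΔH°_rxn = 951.6 × -223 = -212210 kJ/h
Sensible, feed 62.5→25 °C: -10822 kJ/h
Outlet flows (mol/h): A 608.4, O₂ 304.2, B 951.6
Sensible, products 25→132 °C: 29658 kJ/h
Q = ΔH = -193370 kJ/h = -53.714 kW
Heat removed = 53714 W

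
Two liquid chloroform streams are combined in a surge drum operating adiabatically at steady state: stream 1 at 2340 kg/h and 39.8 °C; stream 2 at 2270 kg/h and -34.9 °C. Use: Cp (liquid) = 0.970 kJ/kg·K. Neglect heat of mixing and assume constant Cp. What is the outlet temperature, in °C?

T_out = 3.02 °C

No heat crosses the boundary, so H_out = H_in.
Σ ṁᵢCp,ᵢTᵢ = 2340×0.970×39.8 + 2270×0.970×-34.9 = 13492
Σ ṁᵢCp,ᵢ = 2340×0.970 + 2270×0.970 = 4471.7
T_out = 13492 / 4471.7 = 3.0171 °C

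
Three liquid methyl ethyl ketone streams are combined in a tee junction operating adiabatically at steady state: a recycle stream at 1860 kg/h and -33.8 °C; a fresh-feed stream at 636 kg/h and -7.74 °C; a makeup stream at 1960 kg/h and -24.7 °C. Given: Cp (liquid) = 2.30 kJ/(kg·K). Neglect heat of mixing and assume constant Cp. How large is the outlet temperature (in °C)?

Adiabatic, steady state ⇒ Σ ṁᵢCp,ᵢ(T_out − Tᵢ) = 0
T_out = Σ ṁᵢCp,ᵢTᵢ / Σ ṁᵢCp,ᵢ
      = -267270 / 10249 = -26.078 °C

T_out = -26.1 °C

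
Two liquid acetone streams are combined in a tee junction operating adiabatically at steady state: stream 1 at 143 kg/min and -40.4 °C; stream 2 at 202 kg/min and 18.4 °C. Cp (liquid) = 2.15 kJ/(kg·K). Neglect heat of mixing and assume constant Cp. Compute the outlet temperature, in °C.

Energy balance with Q = 0: Σ ṁᵢCp,ᵢ(T_out − Tᵢ) = 0
T_out = Σ ṁᵢCp,ᵢTᵢ / Σ ṁᵢCp,ᵢ
      = -4429.9 / 741.75 = -5.9722 °C

T_out = -5.97 °C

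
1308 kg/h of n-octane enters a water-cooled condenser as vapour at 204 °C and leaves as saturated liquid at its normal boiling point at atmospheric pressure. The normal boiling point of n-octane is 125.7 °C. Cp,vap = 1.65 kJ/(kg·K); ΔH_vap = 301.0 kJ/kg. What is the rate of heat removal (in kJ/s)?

Q_c = 156 kJ/s

vapour 204→125.7 °C: -129.19 kJ/kg
condensation at 125.7 °C: -301 kJ/kg
Δh = -129.19 + -301 = -430.19 kJ/kg
Q = ṁ·Δh = 1308 kg/h × -430.19 kJ/kg = -562700 kJ/h
|Q| = 156.3 kW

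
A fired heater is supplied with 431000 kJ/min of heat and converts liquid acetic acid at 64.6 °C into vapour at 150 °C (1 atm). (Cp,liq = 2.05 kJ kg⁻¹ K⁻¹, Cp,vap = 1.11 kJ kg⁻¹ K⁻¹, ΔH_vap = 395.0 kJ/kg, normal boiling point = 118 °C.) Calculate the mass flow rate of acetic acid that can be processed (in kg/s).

ṁ = 13.3 kg/s

Δh = 2.05×(118−64.6) + 395.0 + 1.11×(150−118) = 539.99 kJ/kg
Q = 431000 kJ/min = 7183.3 kJ/s = 7183.3 kJ/s
ṁ = Q/Δh = 7183.3 / 539.99 = 13.303 kg/s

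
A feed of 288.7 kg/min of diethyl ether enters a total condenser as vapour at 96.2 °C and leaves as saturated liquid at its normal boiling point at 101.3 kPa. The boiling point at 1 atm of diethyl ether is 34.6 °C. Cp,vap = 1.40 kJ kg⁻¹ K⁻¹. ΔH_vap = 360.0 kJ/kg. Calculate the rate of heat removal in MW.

Q_c = 2.15 MW

vapour 96.2→34.6 °C: -86.24 kJ/kg
condensation at 34.6 °C: -360 kJ/kg
Δh = -86.24 + -360 = -446.24 kJ/kg
Q = ṁ·Δh = 288.7 kg/min × -446.24 kJ/kg = -128830 kJ/min
|Q| = 2147.2 kW = 2.1472 MW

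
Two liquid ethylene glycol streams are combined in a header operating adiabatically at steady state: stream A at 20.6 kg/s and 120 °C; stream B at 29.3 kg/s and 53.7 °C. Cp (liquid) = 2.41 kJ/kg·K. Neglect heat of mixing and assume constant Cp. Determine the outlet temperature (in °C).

Adiabatic, steady state ⇒ Σ ṁᵢCp,ᵢ(T_out − Tᵢ) = 0
Σ ṁᵢCp,ᵢTᵢ = 20.6×2.41×120 + 29.3×2.41×53.7 = 9749.4
Σ ṁᵢCp,ᵢ = 20.6×2.41 + 29.3×2.41 = 120.26
T_out = 9749.4 / 120.26 = 81.07 °C

T_out = 81.1 °C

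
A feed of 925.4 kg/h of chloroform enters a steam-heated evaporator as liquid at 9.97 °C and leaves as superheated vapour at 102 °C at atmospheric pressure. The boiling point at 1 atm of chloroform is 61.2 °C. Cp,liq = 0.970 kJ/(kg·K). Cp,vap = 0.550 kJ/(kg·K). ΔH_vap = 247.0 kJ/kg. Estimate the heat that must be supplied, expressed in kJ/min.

liquid 9.97→61.2 °C: 49.693 kJ/kg
vaporisation at 61.2 °C: 247 kJ/kg
vapour 61.2→102 °C: 22.44 kJ/kg
Δh = 49.693 + 247 + 22.44 = 319.13 kJ/kg
Q = ṁ·Δh = 925.4 kg/h × 319.13 kJ/kg = 295330 kJ/h
|Q| = 82.035 kW = 4922.1 kJ/min

Q = 4920 kJ/min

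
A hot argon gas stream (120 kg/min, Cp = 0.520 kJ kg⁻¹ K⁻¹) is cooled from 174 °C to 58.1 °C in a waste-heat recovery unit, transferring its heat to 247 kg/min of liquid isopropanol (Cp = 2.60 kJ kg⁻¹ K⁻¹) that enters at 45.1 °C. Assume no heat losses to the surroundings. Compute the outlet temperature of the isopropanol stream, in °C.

T_c,out = 56.4 °C

Heat released by hot stream: Q = 120 × 0.520 × (174 − 58.1) = 7232.2 kJ/min
Energy balance on cold side (adiabatic exchanger): Q = ṁ_c·Cp_c·(T_c,out − T_c,in)
T_c,out = 45.1 + 7232.2/(247 × 2.60) = 56.362 °C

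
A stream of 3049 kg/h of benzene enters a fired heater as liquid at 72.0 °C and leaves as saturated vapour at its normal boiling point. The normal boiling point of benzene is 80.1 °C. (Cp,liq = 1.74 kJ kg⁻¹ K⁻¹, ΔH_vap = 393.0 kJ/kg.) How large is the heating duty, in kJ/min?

liquid 72.0→80.1 °C: 14.094 kJ/kg
vaporisation at 80.1 °C: 393 kJ/kg
Δh = 14.094 + 393 = 407.09 kJ/kg
Q = ṁ·Δh = 3049 kg/h × 407.09 kJ/kg = 1.2412e+06 kJ/h
|Q| = 344.79 kW = 20687 kJ/min

Q = 20700 kJ/min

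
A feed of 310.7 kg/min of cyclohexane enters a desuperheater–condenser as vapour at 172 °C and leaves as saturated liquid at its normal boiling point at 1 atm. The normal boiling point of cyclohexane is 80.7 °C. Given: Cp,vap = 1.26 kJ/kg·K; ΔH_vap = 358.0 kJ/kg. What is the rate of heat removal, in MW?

Q_c = 2.45 MW

vapour 172→80.7 °C: -115.04 kJ/kg
condensation at 80.7 °C: -358 kJ/kg
Δh = -115.04 + -358 = -473.04 kJ/kg
Q = ṁ·Δh = 310.7 kg/min × -473.04 kJ/kg = -146970 kJ/min
|Q| = 2449.5 kW = 2.4495 MW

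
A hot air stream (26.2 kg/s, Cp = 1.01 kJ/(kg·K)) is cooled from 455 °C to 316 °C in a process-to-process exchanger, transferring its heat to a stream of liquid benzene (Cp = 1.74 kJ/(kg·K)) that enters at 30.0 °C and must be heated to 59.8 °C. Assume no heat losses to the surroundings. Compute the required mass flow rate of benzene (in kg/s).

Heat released by hot stream: Q = 26.2 × 1.01 × (455 − 316) = 3678.2 kJ/s
Energy balance on cold side (adiabatic exchanger): Q = ṁ_c·Cp_c·(T_c,out − T_c,in)
ṁ_c = 3678.2 / [1.74 × (59.8 − 30.0)] = 70.937 kg/s

ṁ_c = 70.9 kg/s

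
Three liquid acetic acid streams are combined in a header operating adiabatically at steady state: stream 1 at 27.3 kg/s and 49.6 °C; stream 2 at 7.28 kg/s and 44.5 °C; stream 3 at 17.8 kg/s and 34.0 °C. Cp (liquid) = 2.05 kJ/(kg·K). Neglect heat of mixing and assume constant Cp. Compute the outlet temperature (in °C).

Adiabatic, steady state ⇒ Σ ṁᵢCp,ᵢ(T_out − Tᵢ) = 0
T_out = Σ ṁᵢCp,ᵢTᵢ / Σ ṁᵢCp,ᵢ
      = 4680.6 / 107.38 = 43.59 °C

T_out = 43.6 °C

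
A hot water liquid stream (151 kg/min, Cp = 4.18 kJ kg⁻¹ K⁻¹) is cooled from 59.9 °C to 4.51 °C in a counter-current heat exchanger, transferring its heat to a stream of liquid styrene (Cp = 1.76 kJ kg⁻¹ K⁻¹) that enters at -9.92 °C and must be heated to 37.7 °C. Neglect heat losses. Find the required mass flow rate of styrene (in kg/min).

ṁ_c = 417 kg/min

Heat released by hot stream: Q = 151 × 4.18 × (59.9 − 4.51) = 34961 kJ/min
Energy balance on cold side (adiabatic exchanger): Q = ṁ_c·Cp_c·(T_c,out − T_c,in)
ṁ_c = 34961 / [1.76 × (37.7 − -9.92)] = 417.14 kg/min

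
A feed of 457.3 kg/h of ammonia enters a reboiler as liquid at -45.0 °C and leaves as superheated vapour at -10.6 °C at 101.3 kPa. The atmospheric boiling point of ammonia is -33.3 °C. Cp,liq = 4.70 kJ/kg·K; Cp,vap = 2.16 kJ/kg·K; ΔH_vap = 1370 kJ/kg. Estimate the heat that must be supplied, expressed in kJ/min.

liquid -45.0→-33.3 °C: 54.99 kJ/kg
vaporisation at -33.3 °C: 1370 kJ/kg
vapour -33.3→-10.6 °C: 49.032 kJ/kg
Δh = 54.99 + 1370 + 49.032 = 1474 kJ/kg
Q = ṁ·Δh = 457.3 kg/h × 1474 kJ/kg = 674070 kJ/h
|Q| = 187.24 kW = 11235 kJ/min

Q = 11200 kJ/min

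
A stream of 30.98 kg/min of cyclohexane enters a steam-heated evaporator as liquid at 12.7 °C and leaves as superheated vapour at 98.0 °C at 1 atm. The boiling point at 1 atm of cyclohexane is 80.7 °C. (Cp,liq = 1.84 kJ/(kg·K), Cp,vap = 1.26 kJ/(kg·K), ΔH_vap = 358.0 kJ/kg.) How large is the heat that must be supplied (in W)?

liquid 12.7→80.7 °C: 125.12 kJ/kg
vaporisation at 80.7 °C: 358 kJ/kg
vapour 80.7→98.0 °C: 21.798 kJ/kg
Δh = 125.12 + 358 + 21.798 = 504.92 kJ/kg
Q = ṁ·Δh = 30.98 kg/min × 504.92 kJ/kg = 15642 kJ/min
|Q| = 260.71 kW = 260710 W

Q = 261000 W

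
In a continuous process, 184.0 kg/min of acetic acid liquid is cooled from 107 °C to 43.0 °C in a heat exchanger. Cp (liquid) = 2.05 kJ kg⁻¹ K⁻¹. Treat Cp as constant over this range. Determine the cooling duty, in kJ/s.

Q_c = 402 kJ/s

Q = ṁ·Cp·ΔT = 184.0 × 2.05 × (43.0 − 107) = -24141 kJ/min
Converting: 24141 / 60 s = 402.35 kW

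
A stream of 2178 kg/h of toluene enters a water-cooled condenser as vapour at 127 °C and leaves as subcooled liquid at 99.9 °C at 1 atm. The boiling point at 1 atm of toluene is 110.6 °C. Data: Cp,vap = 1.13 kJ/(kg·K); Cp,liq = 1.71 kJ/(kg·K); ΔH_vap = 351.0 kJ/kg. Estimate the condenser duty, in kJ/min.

Q_c = 14100 kJ/min

vapour 127→110.6 °C: -18.532 kJ/kg
condensation at 110.6 °C: -351 kJ/kg
liquid 110.6→99.9 °C: -18.297 kJ/kg
Δh = -18.532 + -351 + -18.297 = -387.83 kJ/kg
Q = ṁ·Δh = 2178 kg/h × -387.83 kJ/kg = -844690 kJ/h
|Q| = 234.64 kW = 14078 kJ/min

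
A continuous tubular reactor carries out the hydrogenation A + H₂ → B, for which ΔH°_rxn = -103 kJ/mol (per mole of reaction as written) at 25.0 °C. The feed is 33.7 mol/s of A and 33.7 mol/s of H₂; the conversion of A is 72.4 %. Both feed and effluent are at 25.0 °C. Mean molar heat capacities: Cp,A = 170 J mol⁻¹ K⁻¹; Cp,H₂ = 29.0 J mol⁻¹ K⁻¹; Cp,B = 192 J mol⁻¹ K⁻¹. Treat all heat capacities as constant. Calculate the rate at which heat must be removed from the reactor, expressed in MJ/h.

Q_out = 9050 MJ/h

Extent of reaction ξ = 0.724 × 33.7 = 24.399 mol/s
Reaction term: ξ·ΔH°_rxn = 24.399 × -103 = -2513.1 kJ/s
Q = ΔH = -2513.1 kJ/s = -2513.1 kW
Heat removed = 9047.1 MJ/h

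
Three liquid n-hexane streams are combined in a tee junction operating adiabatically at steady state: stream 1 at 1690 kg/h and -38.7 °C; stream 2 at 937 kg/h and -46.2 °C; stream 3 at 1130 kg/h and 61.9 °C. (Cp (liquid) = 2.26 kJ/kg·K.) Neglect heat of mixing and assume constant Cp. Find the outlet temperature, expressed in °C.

T_out = -10.3 °C

No heat crosses the boundary, so H_out = H_in.
T_out = Σ ṁᵢCp,ᵢTᵢ / Σ ṁᵢCp,ᵢ
      = -87565 / 8490.8 = -10.313 °C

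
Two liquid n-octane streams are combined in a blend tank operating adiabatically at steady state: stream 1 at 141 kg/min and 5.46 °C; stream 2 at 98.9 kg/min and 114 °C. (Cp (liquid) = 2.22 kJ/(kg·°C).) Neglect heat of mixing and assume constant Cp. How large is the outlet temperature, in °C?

T_out = 50.2 °C

No heat crosses the boundary, so H_out = H_in.
Σ ṁᵢCp,ᵢTᵢ = 141×2.22×5.46 + 98.9×2.22×114 = 26739
Σ ṁᵢCp,ᵢ = 141×2.22 + 98.9×2.22 = 532.58
T_out = 26739 / 532.58 = 50.206 °C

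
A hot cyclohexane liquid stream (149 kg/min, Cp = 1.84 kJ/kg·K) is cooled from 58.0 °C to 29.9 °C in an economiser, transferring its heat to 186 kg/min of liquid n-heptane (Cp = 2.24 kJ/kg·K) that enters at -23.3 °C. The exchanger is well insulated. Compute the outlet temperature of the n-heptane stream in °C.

T_c,out = -4.81 °C

Heat released by hot stream: Q = 149 × 1.84 × (58.0 − 29.9) = 7703.9 kJ/min
Energy balance on cold side (adiabatic exchanger): Q = ṁ_c·Cp_c·(T_c,out − T_c,in)
T_c,out = -23.3 + 7703.9/(186 × 2.24) = -4.8095 °C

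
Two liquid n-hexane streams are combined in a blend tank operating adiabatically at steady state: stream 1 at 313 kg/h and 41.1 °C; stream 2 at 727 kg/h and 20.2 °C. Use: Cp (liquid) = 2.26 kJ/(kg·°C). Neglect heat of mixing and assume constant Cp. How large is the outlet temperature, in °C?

T_out = 26.5 °C

No heat crosses the boundary, so H_out = H_in.
Σ ṁᵢCp,ᵢTᵢ = 313×2.26×41.1 + 727×2.26×20.2 = 62262
Σ ṁᵢCp,ᵢ = 313×2.26 + 727×2.26 = 2350.4
T_out = 62262 / 2350.4 = 26.49 °C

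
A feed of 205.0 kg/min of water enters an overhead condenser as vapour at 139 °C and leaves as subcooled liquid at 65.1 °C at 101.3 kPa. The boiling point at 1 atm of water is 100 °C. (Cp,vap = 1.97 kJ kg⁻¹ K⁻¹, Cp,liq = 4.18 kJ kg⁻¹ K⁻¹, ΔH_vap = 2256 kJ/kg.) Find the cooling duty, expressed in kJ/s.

vapour 139→100 °C: -76.83 kJ/kg
condensation at 100 °C: -2256 kJ/kg
liquid 100→65.1 °C: -145.88 kJ/kg
Δh = -76.83 + -2256 + -145.88 = -2478.7 kJ/kg
Q = ṁ·Δh = 205.0 kg/min × -2478.7 kJ/kg = -508140 kJ/min
|Q| = 8468.9 kW

Q_c = 8470 kJ/s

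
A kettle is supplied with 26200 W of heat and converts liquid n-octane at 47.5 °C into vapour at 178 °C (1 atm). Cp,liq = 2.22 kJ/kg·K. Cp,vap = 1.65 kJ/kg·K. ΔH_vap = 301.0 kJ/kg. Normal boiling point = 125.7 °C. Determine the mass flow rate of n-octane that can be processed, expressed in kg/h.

ṁ = 168 kg/h

Δh = 2.22×(125.7−47.5) + 301.0 + 1.65×(178−125.7) = 560.9 kJ/kg
Q = 26200 W = 26.2 kJ/s = 94320 kJ/h
ṁ = Q/Δh = 94320 / 560.9 = 168.16 kg/h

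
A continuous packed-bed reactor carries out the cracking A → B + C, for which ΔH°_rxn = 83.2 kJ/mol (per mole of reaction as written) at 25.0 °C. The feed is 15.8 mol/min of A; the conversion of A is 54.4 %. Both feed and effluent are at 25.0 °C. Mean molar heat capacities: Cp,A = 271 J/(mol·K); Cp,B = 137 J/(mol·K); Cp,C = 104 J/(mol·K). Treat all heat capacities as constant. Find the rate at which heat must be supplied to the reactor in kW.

Q_in = 11.9 kW

Extent of reaction ξ = 0.544 × 15.8 = 8.5952 mol/min
Reaction term: ξ·ΔH°_rxn = 8.5952 × 83.2 = 715.12 kJ/min
Q = ΔH = 715.12 kJ/min = 11.919 kW
Heat supplied = 11.919 kW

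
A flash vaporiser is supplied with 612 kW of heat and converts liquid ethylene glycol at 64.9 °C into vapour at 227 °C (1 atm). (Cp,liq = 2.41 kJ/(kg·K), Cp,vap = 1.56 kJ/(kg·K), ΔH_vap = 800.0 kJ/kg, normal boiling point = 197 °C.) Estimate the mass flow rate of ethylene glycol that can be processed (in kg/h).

ṁ = 1890 kg/h

Δh = 2.41×(197−64.9) + 800.0 + 1.56×(227−197) = 1165.2 kJ/kg
Q = 612 kW = 612 kJ/s = 2.2032e+06 kJ/h
ṁ = Q/Δh = 2.2032e+06 / 1165.2 = 1890.9 kg/h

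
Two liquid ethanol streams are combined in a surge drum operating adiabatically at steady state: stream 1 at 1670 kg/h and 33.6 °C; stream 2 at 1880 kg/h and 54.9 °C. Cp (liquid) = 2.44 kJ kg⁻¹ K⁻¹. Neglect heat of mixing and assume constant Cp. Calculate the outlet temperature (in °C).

No heat crosses the boundary, so H_out = H_in.
Σ ṁᵢCp,ᵢTᵢ = 1670×2.44×33.6 + 1880×2.44×54.9 = 388750
Σ ṁᵢCp,ᵢ = 1670×2.44 + 1880×2.44 = 8662
T_out = 388750 / 8662 = 44.88 °C

T_out = 44.9 °C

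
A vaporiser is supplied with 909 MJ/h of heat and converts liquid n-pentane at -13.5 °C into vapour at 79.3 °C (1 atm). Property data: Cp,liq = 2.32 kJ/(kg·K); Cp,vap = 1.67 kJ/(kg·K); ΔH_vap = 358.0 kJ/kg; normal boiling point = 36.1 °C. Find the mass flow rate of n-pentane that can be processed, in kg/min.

ṁ = 27.8 kg/min

Δh = 2.32×(36.1−-13.5) + 358.0 + 1.67×(79.3−36.1) = 545.22 kJ/kg
Q = 909 MJ/h = 252.5 kJ/s = 15150 kJ/min
ṁ = Q/Δh = 15150 / 545.22 = 27.787 kg/min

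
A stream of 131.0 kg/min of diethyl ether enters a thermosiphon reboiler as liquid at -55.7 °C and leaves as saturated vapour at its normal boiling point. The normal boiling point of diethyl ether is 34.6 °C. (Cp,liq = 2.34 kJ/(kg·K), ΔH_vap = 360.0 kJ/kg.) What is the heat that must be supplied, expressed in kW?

liquid -55.7→34.6 °C: 211.3 kJ/kg
vaporisation at 34.6 °C: 360 kJ/kg
Δh = 211.3 + 360 = 571.3 kJ/kg
Q = ṁ·Δh = 131.0 kg/min × 571.3 kJ/kg = 74841 kJ/min
|Q| = 1247.3 kW

Q = 1250 kW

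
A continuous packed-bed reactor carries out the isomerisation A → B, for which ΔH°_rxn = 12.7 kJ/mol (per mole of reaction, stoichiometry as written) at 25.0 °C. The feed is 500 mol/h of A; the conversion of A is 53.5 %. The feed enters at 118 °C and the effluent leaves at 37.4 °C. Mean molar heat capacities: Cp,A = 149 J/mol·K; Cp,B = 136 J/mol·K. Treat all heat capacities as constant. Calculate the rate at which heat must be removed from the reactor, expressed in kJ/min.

Q_out = 44.2 kJ/min

Extent of reaction ξ = 0.535 × 500 = 267.5 mol/h
Reaction term: ξ·ΔH°_rxn = 267.5 × 12.7 = 3397.2 kJ/h
Sensible, feed 118→25 °C: -6928.5 kJ/h
Outlet flows (mol/h): A 232.5, B 267.5
Sensible, products 25→37.4 °C: 880.68 kJ/h
Q = ΔH = -2650.6 kJ/h = -0.73627 kW
Heat removed = 44.176 kJ/min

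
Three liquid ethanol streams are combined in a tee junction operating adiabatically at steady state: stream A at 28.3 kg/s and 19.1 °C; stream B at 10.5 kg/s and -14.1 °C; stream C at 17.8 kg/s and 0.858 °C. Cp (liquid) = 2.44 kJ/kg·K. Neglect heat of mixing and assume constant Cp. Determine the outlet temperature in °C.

T_out = 7.20 °C

No heat crosses the boundary, so H_out = H_in.
T_out = Σ ṁᵢCp,ᵢTᵢ / Σ ṁᵢCp,ᵢ
      = 994.92 / 138.1 = 7.2041 °C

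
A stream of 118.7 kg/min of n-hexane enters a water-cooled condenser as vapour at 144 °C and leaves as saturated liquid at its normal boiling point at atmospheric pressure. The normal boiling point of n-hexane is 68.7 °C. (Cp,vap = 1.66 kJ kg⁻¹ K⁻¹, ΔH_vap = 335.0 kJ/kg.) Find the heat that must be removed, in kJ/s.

Q_c = 910 kJ/s

vapour 144→68.7 °C: -125 kJ/kg
condensation at 68.7 °C: -335 kJ/kg
Δh = -125 + -335 = -460 kJ/kg
Q = ṁ·Δh = 118.7 kg/min × -460 kJ/kg = -54602 kJ/min
|Q| = 910.03 kW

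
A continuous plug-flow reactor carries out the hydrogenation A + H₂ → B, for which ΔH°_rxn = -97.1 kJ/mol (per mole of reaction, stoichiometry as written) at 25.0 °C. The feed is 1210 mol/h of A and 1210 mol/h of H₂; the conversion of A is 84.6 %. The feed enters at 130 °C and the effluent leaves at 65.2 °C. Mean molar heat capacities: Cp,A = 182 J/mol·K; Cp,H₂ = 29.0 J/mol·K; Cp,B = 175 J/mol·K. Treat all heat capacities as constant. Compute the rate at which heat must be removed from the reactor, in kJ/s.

Q_out = 32.6 kJ/s

Extent of reaction ξ = 0.846 × 1210 = 1023.7 mol/h
Reaction term: ξ·ΔH°_rxn = 1023.7 × -97.1 = -99397 kJ/h
Sensible, feed 130→25 °C: -26808 kJ/h
Outlet flows (mol/h): A 186.34, H₂ 186.34, B 1023.7
Sensible, products 25→65.2 °C: 8782 kJ/h
Q = ΔH = -117420 kJ/h = -32.617 kW
Heat removed = 32.617 kJ/s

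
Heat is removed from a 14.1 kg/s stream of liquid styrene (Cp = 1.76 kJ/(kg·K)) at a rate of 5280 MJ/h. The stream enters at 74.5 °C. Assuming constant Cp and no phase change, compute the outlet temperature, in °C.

T_out = 15.4 °C

Q = 5280 MJ/h = 1466.7 kJ/s
ΔT = Q/(ṁ·Cp) = 1466.7/(14.1×1.76) = 59.102 K
T_out = 74.5 − 59.102 = 15.398 °C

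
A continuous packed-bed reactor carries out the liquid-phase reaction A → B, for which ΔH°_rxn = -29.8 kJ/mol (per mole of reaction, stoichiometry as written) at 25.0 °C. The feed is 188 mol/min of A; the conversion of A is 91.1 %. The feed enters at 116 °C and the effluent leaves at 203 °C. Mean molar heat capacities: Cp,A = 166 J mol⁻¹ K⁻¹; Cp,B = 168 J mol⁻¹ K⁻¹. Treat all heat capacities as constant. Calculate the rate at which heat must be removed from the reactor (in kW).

Extent of reaction ξ = 0.911 × 188 = 171.27 mol/min
Reaction term: ξ·ΔH°_rxn = 171.27 × -29.8 = -5103.8 kJ/min
Sensible, feed 116→25 °C: -2839.9 kJ/min
Outlet flows (mol/min): A 16.732, B 171.27
Sensible, products 25→203 °C: 5616 kJ/min
Q = ΔH = -2327.7 kJ/min = -38.795 kW
Heat removed = 38.795 kW

Q_out = 38.8 kW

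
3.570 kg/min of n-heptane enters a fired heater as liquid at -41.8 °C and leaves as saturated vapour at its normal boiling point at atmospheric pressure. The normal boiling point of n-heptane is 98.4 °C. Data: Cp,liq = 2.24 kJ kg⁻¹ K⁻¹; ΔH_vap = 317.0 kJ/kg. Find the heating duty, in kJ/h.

liquid -41.8→98.4 °C: 314.05 kJ/kg
vaporisation at 98.4 °C: 317 kJ/kg
Δh = 314.05 + 317 = 631.05 kJ/kg
Q = ṁ·Δh = 3.570 kg/min × 631.05 kJ/kg = 2252.8 kJ/min
|Q| = 37.547 kW = 135170 kJ/h

Q = 135000 kJ/h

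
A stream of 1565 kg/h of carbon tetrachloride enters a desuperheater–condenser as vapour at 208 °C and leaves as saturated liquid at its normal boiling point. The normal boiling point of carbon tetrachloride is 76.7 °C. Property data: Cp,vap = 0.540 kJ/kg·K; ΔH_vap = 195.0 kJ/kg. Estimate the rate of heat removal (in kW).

vapour 208→76.7 °C: -70.902 kJ/kg
condensation at 76.7 °C: -195 kJ/kg
Δh = -70.902 + -195 = -265.9 kJ/kg
Q = ṁ·Δh = 1565 kg/h × -265.9 kJ/kg = -416140 kJ/h
|Q| = 115.59 kW

Q_c = 116 kW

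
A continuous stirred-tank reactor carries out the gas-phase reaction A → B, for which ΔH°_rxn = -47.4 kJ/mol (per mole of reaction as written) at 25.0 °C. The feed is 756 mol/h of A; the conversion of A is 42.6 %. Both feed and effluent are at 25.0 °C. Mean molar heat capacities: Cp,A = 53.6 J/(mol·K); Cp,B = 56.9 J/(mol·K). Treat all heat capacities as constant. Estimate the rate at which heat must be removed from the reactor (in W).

Q_out = 4240 W

Extent of reaction ξ = 0.426 × 756 = 322.06 mol/h
Reaction term: ξ·ΔH°_rxn = 322.06 × -47.4 = -15265 kJ/h
Q = ΔH = -15265 kJ/h = -4.2404 kW
Heat removed = 4240.4 W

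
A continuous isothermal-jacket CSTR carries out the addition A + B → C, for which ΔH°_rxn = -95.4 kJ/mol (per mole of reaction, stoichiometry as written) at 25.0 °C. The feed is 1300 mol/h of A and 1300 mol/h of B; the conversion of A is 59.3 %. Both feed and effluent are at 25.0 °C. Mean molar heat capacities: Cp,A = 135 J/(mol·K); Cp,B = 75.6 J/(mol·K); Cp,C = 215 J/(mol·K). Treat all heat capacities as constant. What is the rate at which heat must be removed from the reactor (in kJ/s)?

Q_out = 20.4 kJ/s

Extent of reaction ξ = 0.593 × 1300 = 770.9 mol/h
Reaction term: ξ·ΔH°_rxn = 770.9 × -95.4 = -73544 kJ/h
Q = ΔH = -73544 kJ/h = -20.429 kW
Heat removed = 20.429 kJ/s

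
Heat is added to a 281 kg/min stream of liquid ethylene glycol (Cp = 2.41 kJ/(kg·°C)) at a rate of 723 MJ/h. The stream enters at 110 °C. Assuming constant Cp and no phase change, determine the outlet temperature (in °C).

T_out = 128 °C

Q = 723 MJ/h = 12050 kJ/min
ΔT = Q/(ṁ·Cp) = 12050/(281×2.41) = 17.794 K
T_out = 110 + 17.794 = 127.79 °C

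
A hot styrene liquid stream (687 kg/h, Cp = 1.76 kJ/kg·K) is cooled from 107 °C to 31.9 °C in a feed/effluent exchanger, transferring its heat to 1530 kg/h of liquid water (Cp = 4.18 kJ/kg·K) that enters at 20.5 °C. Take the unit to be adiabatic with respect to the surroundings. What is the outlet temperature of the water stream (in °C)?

T_c,out = 34.7 °C

Heat released by hot stream: Q = 687 × 1.76 × (107 − 31.9) = 90805 kJ/h
Energy balance on cold side (adiabatic exchanger): Q = ṁ_c·Cp_c·(T_c,out − T_c,in)
T_c,out = 20.5 + 90805/(1530 × 4.18) = 34.698 °C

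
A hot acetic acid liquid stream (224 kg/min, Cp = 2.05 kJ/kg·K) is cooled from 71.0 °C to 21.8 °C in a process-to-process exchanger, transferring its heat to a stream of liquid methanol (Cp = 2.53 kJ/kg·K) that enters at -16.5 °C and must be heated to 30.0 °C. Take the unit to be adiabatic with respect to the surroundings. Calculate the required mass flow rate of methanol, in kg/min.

ṁ_c = 192 kg/min

Heat released by hot stream: Q = 224 × 2.05 × (71.0 − 21.8) = 22593 kJ/min
Energy balance on cold side (adiabatic exchanger): Q = ṁ_c·Cp_c·(T_c,out − T_c,in)
ṁ_c = 22593 / [2.53 × (30.0 − -16.5)] = 192.04 kg/min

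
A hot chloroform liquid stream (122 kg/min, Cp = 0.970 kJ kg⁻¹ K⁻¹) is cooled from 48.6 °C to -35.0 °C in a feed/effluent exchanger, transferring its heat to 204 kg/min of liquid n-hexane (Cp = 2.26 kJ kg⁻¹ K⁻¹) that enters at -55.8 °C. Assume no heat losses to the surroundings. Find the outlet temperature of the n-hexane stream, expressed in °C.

Heat released by hot stream: Q = 122 × 0.970 × (48.6 − -35.0) = 9893.2 kJ/min
Energy balance on cold side (adiabatic exchanger): Q = ṁ_c·Cp_c·(T_c,out − T_c,in)
T_c,out = -55.8 + 9893.2/(204 × 2.26) = -34.342 °C

T_c,out = -34.3 °C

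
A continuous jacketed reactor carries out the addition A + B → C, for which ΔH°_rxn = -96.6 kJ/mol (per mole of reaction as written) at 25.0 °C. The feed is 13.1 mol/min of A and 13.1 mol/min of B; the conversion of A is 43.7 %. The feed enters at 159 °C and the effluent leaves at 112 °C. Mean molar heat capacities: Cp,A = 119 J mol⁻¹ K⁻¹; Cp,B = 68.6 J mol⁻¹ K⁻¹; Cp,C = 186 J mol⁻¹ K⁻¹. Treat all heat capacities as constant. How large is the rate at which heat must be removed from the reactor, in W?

Extent of reaction ξ = 0.437 × 13.1 = 5.7247 mol/min
Reaction term: ξ·ΔH°_rxn = 5.7247 × -96.6 = -553.01 kJ/min
Sensible, feed 159→25 °C: -329.31 kJ/min
Outlet flows (mol/min): A 7.3753, B 7.3753, C 5.7247
Sensible, products 25→112 °C: 213.01 kJ/min
Q = ΔH = -669.31 kJ/min = -11.155 kW
Heat removed = 11155 W

Q_out = 11200 W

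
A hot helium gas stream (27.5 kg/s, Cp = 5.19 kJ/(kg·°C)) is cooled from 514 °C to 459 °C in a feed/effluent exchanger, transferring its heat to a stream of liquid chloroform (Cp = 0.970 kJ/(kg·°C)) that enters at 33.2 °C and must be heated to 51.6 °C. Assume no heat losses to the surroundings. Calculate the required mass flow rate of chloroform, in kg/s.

Heat released by hot stream: Q = 27.5 × 5.19 × (514 − 459) = 7849.9 kJ/s
Energy balance on cold side (adiabatic exchanger): Q = ṁ_c·Cp_c·(T_c,out − T_c,in)
ṁ_c = 7849.9 / [0.970 × (51.6 − 33.2)] = 439.82 kg/s

ṁ_c = 440 kg/s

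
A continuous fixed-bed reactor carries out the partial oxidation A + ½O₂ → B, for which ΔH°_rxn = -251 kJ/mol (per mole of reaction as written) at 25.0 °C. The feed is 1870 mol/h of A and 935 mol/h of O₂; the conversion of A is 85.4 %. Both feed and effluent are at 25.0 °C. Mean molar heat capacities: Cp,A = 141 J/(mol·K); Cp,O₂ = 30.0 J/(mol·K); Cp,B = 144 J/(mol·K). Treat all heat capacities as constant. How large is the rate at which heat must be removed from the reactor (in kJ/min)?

Q_out = 6680 kJ/min

Extent of reaction ξ = 0.854 × 1870 = 1597 mol/h
Reaction term: ξ·ΔH°_rxn = 1597 × -251 = -400840 kJ/h
Q = ΔH = -400840 kJ/h = -111.34 kW
Heat removed = 6680.7 kJ/min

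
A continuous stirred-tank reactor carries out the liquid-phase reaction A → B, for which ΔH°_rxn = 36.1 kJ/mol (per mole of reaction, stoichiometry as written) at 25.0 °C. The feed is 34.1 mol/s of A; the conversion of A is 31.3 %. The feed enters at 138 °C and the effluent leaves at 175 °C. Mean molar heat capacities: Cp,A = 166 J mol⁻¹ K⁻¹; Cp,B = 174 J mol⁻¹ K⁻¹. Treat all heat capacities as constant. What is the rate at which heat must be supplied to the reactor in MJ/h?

Q_in = 2190 MJ/h

Extent of reaction ξ = 0.313 × 34.1 = 10.673 mol/s
Reaction term: ξ·ΔH°_rxn = 10.673 × 36.1 = 385.31 kJ/s
Sensible, feed 138→25 °C: -639.65 kJ/s
Outlet flows (mol/s): A 23.427, B 10.673
Sensible, products 25→175 °C: 861.9 kJ/s
Q = ΔH = 607.56 kJ/s = 607.56 kW
Heat supplied = 2187.2 MJ/h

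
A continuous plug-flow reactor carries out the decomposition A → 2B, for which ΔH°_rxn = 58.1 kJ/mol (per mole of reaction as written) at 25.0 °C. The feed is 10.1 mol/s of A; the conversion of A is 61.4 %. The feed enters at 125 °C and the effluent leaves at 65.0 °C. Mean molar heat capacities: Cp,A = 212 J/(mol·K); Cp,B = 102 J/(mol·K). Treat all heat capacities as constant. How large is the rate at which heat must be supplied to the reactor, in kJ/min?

Q_in = 13800 kJ/min

Extent of reaction ξ = 0.614 × 10.1 = 6.2014 mol/s
Reaction term: ξ·ΔH°_rxn = 6.2014 × 58.1 = 360.3 kJ/s
Sensible, feed 125→25 °C: -214.12 kJ/s
Outlet flows (mol/s): A 3.8986, B 12.403
Sensible, products 25→65.0 °C: 83.664 kJ/s
Q = ΔH = 229.84 kJ/s = 229.84 kW
Heat supplied = 13791 kJ/min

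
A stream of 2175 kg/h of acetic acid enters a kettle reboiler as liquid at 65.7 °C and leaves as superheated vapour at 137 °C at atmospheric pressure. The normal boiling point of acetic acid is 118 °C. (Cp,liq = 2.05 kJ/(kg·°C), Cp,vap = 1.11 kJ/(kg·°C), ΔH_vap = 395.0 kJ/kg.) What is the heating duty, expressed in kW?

liquid 65.7→118 °C: 107.21 kJ/kg
vaporisation at 118 °C: 395 kJ/kg
vapour 118→137 °C: 21.09 kJ/kg
Δh = 107.21 + 395 + 21.09 = 523.3 kJ/kg
Q = ṁ·Δh = 2175 kg/h × 523.3 kJ/kg = 1.1382e+06 kJ/h
|Q| = 316.16 kW

Q = 316 kW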